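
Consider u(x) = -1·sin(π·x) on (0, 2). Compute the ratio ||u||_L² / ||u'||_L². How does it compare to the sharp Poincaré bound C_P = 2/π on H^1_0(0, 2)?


||u||_L² / ||u'||_L² = 1/π < C_P = 2/π.

u(x) = -1·sin(π·x), so u'(x) = -π*cos(π*x).
Writing u(x) = A·sin(kπx/L) with A = -1 and k = 2, use ∫_0^L sin²(kπx/L) dx = L/2 and ∫_0^L cos²(kπx/L) dx = L/2.
u² = 1·sin²(π·x) and (u')² = π^2·cos²(π·x), and each of sin², cos² integrates to L/2 = 1 over (0, 2).
∫_0^2 u² dx = 1, so ||u||_L² = 1.
∫_0^2 (u')² dx = π^2, so ||u'||_L² = π.
Ratio ||u||_L² / ||u'||_L² = 1/π.
Sharp Poincaré constant on H^1_0(0, 2) is C_P = L/π = 2/π, achieved by sin(π/2·x).
This is the k = 2 harmonic; the ratio L/(kπ) is strictly less than C_P = L/π, consistent with the sharp inequality ||u||_L² ≤ C_P ||u'||_L².


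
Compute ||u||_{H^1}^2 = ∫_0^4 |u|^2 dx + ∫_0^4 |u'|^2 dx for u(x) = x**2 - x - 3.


||u||_{H^1}^2 = 1672/15

The H^1 norm (squared) on an interval (0, L) is
  ||u||_{H^1}^2 = ∫_0^L u(x)^2 dx + ∫_0^L u'(x)^2 dx.
Compute u'(x) = 2*x - 1.
Then u(x)^2 = x**4 - 2*x**3 - 5*x**2 + 6*x + 9 and u'(x)^2 = 4*x**2 - 4*x + 1.
Integrate each monomial from 0 to 4 using ∫_0^4 c·x^n dx = c·4^(n+1)/(n+1):
  ∫_0^4 u(x)^2 dx = ∫_0^4 (x^4 - 2*x^3 - 5*x^2 + 6*x + 9) dx. Term by term:
    ∫_0^4 x^4 dx = 1024/5;  ∫_0^4 -2*x^3 dx = -128;  ∫_0^4 -5*x^2 dx = -320/3;
    ∫_0^4 6*x dx = 48;  ∫_0^4 9 dx = 36.
  Sum: 1024/5 − 128 − 320/3 + 48 + 36 = 812/15.
  ∫_0^4 u'(x)^2 dx = ∫_0^4 (4*x^2 - 4*x + 1) dx. Term by term:
    ∫_0^4 4*x^2 dx = 256/3;  ∫_0^4 -4*x dx = -32;  ∫_0^4 1 dx = 4.
  Sum: 256/3 − 32 + 4 = 172/3.
Adding: ||u||_{H^1}^2 = 812/15 + 172/3 = 1672/15.


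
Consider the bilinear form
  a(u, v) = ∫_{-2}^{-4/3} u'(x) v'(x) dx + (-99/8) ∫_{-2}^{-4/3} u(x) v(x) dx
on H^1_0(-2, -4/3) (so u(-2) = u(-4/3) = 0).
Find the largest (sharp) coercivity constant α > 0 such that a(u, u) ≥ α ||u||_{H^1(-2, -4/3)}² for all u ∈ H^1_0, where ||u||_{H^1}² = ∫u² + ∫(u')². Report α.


α = 9*(-11 + 2*π^2)/(2*(4 + 9*π^2))

Coercivity of a(·,·) on H^1_0(-2, -4/3) means a(u, u) ≥ α ||u||_{H^1}² for every u ∈ H^1_0.
The interval has length L = 2/3, and Poincaré/coercivity depend only on L. Here a(u, u) = ∫(u')² + (-99/8)·∫u².
Here c = -99/8 < 0 with |c| < (π/L)² = 9*π^2/4, so coercivity still holds. The condition a(u,u) ≥ α||u||_{H^1}² reads (1−α)∫(u')² ≥ (α−c)∫u². Any admissible α is ≤ 1 (rapidly oscillating u have ∫u²/∫(u')² → 0), and α = 1 would force 0 ≥ (1−c)∫u², impossible since c < 1; so 1−α > 0. By the sharp Poincaré inequality on H^1_0 of an interval of length L, ∫(u')² ≥ (π/L)²∫u² with equality for the first sine mode sin(π(x−x₀)/L) (x₀ the left endpoint), so the inequality holds for all u iff (1−α)(π/L)² ≥ α − c, i.e. α ≤ ((π/L)² + c)/((π/L)² + 1) = (1 + c(L/π)²)/(1 + (L/π)²). (Direct route, valid since c ≤ 0: Poincaré gives c∫u² ≥ c(L/π)²∫(u')², so a(u,u) ≥ (1 + c(L/π)²)∫(u')², while ||u||_{H^1}² ≤ (1 + (L/π)²)∫(u')²; dividing yields the same α.) With (π/L)² = 9*π^2/4 and c = -99/8, the largest admissible constant is α = ((π/L)² + c)/((π/L)² + 1).
Simplifying, α = 9*(-11 + 2*π^2)/(2*(4 + 9*π^2)).


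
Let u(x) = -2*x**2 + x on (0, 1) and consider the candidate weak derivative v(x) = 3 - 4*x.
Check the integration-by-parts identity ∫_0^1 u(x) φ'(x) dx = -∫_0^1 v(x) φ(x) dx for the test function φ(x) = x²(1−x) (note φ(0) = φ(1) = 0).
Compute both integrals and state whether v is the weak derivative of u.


LHS = 7/60, RHS = -1/20. No, v is not the weak derivative of u.

u(x) = -2*x**2 + x, classical derivative u'(x) = 1 - 4*x.
φ(x) = x²(1−x), so φ'(x) = x*(2 - 3*x).
Note φ(0) = φ(1) = 0, so the boundary term u·φ vanishes.
LHS = ∫_0^1 u(x) φ'(x) dx = ∫_0^1 (6*x^4 - 7*x^3 + 2*x^2) dx. Term by term:
  ∫_0^1 6*x^4 dx = 6/5;  ∫_0^1 -7*x^3 dx = -7/4;  ∫_0^1 2*x^2 dx = 2/3.
Sum: 6/5 − 7/4 + 2/3 = 7/60.
So LHS = 7/60.
∫_0^1 v(x) φ(x) dx = ∫_0^1 (4*x^4 - 7*x^3 + 3*x^2) dx. Term by term:
  ∫_0^1 4*x^4 dx = 4/5;  ∫_0^1 -7*x^3 dx = -7/4;  ∫_0^1 3*x^2 dx = 1.
Sum: 4/5 − 7/4 + 1 = 1/20.
So RHS = -∫_0^1 v(x) φ(x) dx = -1/20.
LHS − RHS = 1/6 ≠ 0, so the identity fails.
(For a valid weak derivative the identity must hold for EVERY test function, in particular this one. The failure shows v is NOT the weak derivative of u.)
Correct weak derivative would be u'(x) = 1 - 4*x.


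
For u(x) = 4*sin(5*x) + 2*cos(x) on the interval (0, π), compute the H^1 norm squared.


||u||_{H^1(0,π)}^2 = 212*π

u'(x) = -2*sin(x) + 20*cos(5*x).
Expand u² and (u')² and integrate term by term on (0, π), using: for integers n ≥ 1, ∫_0^π sin²(nx) dx = ∫_0^π cos²(nx) dx = π/2; for n ≠ n', ∫_0^π sin(nx)sin(n'x) dx = ∫_0^π cos(nx)cos(n'x) dx = 0; and by product-to-sum, ∫_0^π sin(nx)cos(n'x) dx = ½∫_0^π [sin((n+n')x) + sin((n−n')x)] dx, which is 0 when n+n' is even and 2n/(n²−n'²) when n+n' is odd (it need not vanish on (0, π)).
  u² squared terms: (2)²·∫cos(x)² dx = 4·π/2 = 2*π;  (4)²·∫sin(5x)² dx = 16·π/2 = 8*π.
  u² cross terms: 2·(2)·(4)·∫cos(x)·sin(5x) dx = 16·(0) = 0.
  So ∫_0^π u² dx = 2*π + 8*π + 0 = 10*π.
  (u')² squared terms: (-2)²·∫sin(x)² dx = 4·π/2 = 2*π;  (20)²·∫cos(5x)² dx = 400·π/2 = 200*π.
  (u')² cross terms: 2·(-2)·(20)·∫sin(x)·cos(5x) dx = -80·(0) = 0.
  So ∫_0^π (u')² dx = 2*π + 200*π + 0 = 202*π.
||u||_{H^1}^2 = (10*π) + (202*π) = 212*π.


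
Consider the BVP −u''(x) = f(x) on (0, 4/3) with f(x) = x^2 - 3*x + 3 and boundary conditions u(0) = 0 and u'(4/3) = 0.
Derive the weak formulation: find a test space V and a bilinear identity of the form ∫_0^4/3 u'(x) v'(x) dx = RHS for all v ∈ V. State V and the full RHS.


V = {v ∈ H^1(0, 4/3) : v(0) = 0} (test functions vanish at x = 0 where u is specified); weak form: ∫_0^4/3 u'v' dx = ∫_0^4/3 (x^2 - 3*x + 3) v dx for all v ∈ V.

Multiply both sides by a test function v and integrate from 0 to 4/3:
  ∫_0^4/3 −u''(x) v(x) dx = ∫_0^4/3 f(x) v(x) dx.
Integrate the LHS by parts once:
  ∫_0^4/3 −u'' v dx = −[u'(x) v(x)]_0^4/3 + ∫_0^4/3 u'(x) v'(x) dx.
Thus ∫_0^4/3 u'(x) v'(x) dx = ∫_0^4/3 f(x) v(x) dx + [u'(x) v(x)]_0^4/3.
Choose V so that boundary terms are either known or forced to vanish.
Mixed BC: u(0) = 0 (Dirichlet) and u'(4/3) = 0 (Neumann). Define V = {v ∈ H^1(0, 4/3) : v(0) = 0}. Then [u' v]_0^4/3 = u'(4/3)·v(4/3) − u'(0)·0 = 0.
Weak formulation: find u (satisfying any essential BC) such that ∫_0^4/3 u'(x) v'(x) dx = ∫_0^4/3 f v dx for all v ∈ V (Dirichlet at 0 absorbed into V; the Neumann datum at x = 4/3 is zero, so no boundary term remains).
Substituting f(x) = x^2 - 3*x + 3, the right-hand side is ∫_0^4/3 (x^2 - 3*x + 3) v dx.


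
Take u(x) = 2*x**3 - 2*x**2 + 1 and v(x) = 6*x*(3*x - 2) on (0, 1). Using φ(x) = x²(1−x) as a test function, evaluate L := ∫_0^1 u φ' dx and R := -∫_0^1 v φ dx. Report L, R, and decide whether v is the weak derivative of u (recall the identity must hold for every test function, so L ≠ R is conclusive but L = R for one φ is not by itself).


LHS = 0, RHS = 0. No, v is not the weak derivative of u.

u(x) = 2*x**3 - 2*x**2 + 1, classical derivative u'(x) = 6*x**2 - 4*x.
φ(x) = x²(1−x), so φ'(x) = x*(2 - 3*x).
Note φ(0) = φ(1) = 0, so the boundary term u·φ vanishes.
LHS = ∫_0^1 u(x) φ'(x) dx = ∫_0^1 (-6*x^5 + 10*x^4 - 4*x^3 - 3*x^2 + 2*x) dx. Term by term:
  ∫_0^1 -6*x^5 dx = -1;  ∫_0^1 10*x^4 dx = 2;  ∫_0^1 -4*x^3 dx = -1;
  ∫_0^1 -3*x^2 dx = -1;  ∫_0^1 2*x dx = 1.
Sum: -1 + 2 − 1 − 1 + 1 = 0.
So LHS = 0.
∫_0^1 v(x) φ(x) dx = ∫_0^1 (-18*x^5 + 30*x^4 - 12*x^3) dx. Term by term:
  ∫_0^1 -18*x^5 dx = -3;  ∫_0^1 30*x^4 dx = 6;  ∫_0^1 -12*x^3 dx = -3.
Sum: -3 + 6 − 3 = 0.
So RHS = -∫_0^1 v(x) φ(x) dx = 0.
LHS = RHS, so the identity holds for this particular φ. But this is necessary, not sufficient: a weak derivative must satisfy the identity for EVERY test function in C_c^∞(0, 1).
Here u is smooth, so its weak derivative equals its classical derivative u'(x) = 6*x**2 - 4*x. Since v(x) = 6*x*(3*x - 2) ≠ u'(x), v is NOT the weak derivative of u — the agreement for this single φ is a coincidence (the difference v − u' happens to be L²-orthogonal to this φ).


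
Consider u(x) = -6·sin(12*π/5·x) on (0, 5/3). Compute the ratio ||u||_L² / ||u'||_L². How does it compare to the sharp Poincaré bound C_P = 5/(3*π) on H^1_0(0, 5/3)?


||u||_L² / ||u'||_L² = 5/(12*π) < C_P = 5/(3*π).

u(x) = -6·sin(12*π/5·x), so u'(x) = -72*π*cos(12*π*x/5)/5.
Writing u(x) = A·sin(kπx/L) with A = -6 and k = 4, use ∫_0^L sin²(kπx/L) dx = L/2 and ∫_0^L cos²(kπx/L) dx = L/2.
u² = 36·sin²(12*π/5·x) and (u')² = 5184*π^2/25·cos²(12*π/5·x), and each of sin², cos² integrates to L/2 = 5/6 over (0, 5/3).
∫_0^5/3 u² dx = 30, so ||u||_L² = sqrt(30).
∫_0^5/3 (u')² dx = 864*π^2/5, so ||u'||_L² = 12*sqrt(30)*π/5.
Ratio ||u||_L² / ||u'||_L² = 5/(12*π).
Sharp Poincaré constant on H^1_0(0, 5/3) is C_P = L/π = 5/(3*π), achieved by sin(3*π/5·x).
This is the k = 4 harmonic; the ratio L/(kπ) is strictly less than C_P = L/π, consistent with the sharp inequality ||u||_L² ≤ C_P ||u'||_L².


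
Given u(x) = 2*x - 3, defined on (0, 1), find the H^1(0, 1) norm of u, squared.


||u||_{H^1}^2 = 25/3

The H^1 norm (squared) on an interval (0, L) is
  ||u||_{H^1}^2 = ∫_0^L u(x)^2 dx + ∫_0^L u'(x)^2 dx.
Compute u'(x) = 2.
Then u(x)^2 = 4*x**2 - 12*x + 9 and u'(x)^2 = 4.
Integrate each monomial from 0 to 1 using ∫_0^1 c·x^n dx = c·1^(n+1)/(n+1):
  ∫_0^1 u(x)^2 dx = ∫_0^1 (4*x^2 - 12*x + 9) dx. Term by term:
    ∫_0^1 4*x^2 dx = 4/3;  ∫_0^1 -12*x dx = -6;  ∫_0^1 9 dx = 9.
  Sum: 4/3 − 6 + 9 = 13/3.
  ∫_0^1 u'(x)^2 dx = ∫_0^1 (4) dx. Term by term:
    ∫_0^1 4 dx = 4.
Adding: ||u||_{H^1}^2 = 13/3 + 4 = 25/3.


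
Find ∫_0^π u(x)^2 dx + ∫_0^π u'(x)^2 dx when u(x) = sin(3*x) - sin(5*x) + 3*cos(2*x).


||u||_{H^1(0,π)}^2 = 152/7 + 81*π/2

u'(x) = -6*sin(2*x) + 3*cos(3*x) - 5*cos(5*x).
Expand u² and (u')² and integrate term by term on (0, π), using: for integers n ≥ 1, ∫_0^π sin²(nx) dx = ∫_0^π cos²(nx) dx = π/2; for n ≠ n', ∫_0^π sin(nx)sin(n'x) dx = ∫_0^π cos(nx)cos(n'x) dx = 0; and by product-to-sum, ∫_0^π sin(nx)cos(n'x) dx = ½∫_0^π [sin((n+n')x) + sin((n−n')x)] dx, which is 0 when n+n' is even and 2n/(n²−n'²) when n+n' is odd (it need not vanish on (0, π)).
  u² squared terms: (-1)²·∫sin(5x)² dx = 1·π/2 = π/2;  (3)²·∫cos(2x)² dx = 9·π/2 = 9*π/2;  (1)²·∫sin(3x)² dx = 1·π/2 = π/2.
  u² cross terms: 2·(-1)·(3)·∫sin(5x)·cos(2x) dx = -6·(10/21) = -20/7;  2·(-1)·(1)·∫sin(5x)·sin(3x) dx = -2·(0) = 0;  2·(3)·(1)·∫cos(2x)·sin(3x) dx = 6·(6/5) = 36/5.
  So ∫_0^π u² dx = π/2 + 9*π/2 + π/2 − 20/7 + 0 + 36/5 = 152/35 + 11*π/2.
  (u')² squared terms: (-6)²·∫sin(2x)² dx = 36·π/2 = 18*π;  (-5)²·∫cos(5x)² dx = 25·π/2 = 25*π/2;  (3)²·∫cos(3x)² dx = 9·π/2 = 9*π/2.
  (u')² cross terms: 2·(-6)·(-5)·∫sin(2x)·cos(5x) dx = 60·(-4/21) = -80/7;  2·(-6)·(3)·∫sin(2x)·cos(3x) dx = -36·(-4/5) = 144/5;  2·(-5)·(3)·∫cos(5x)·cos(3x) dx = -30·(0) = 0.
  So ∫_0^π (u')² dx = 18*π + 25*π/2 + 9*π/2 − 80/7 + 144/5 + 0 = 608/35 + 35*π.
||u||_{H^1}^2 = (152/35 + 11*π/2) + (608/35 + 35*π) = 152/7 + 81*π/2.


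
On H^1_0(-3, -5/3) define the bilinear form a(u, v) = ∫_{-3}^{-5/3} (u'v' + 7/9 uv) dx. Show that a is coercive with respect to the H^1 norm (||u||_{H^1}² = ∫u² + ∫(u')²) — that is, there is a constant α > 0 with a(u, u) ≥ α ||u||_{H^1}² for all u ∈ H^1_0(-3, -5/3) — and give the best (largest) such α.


α = (112 + 81*π^2)/(9*(16 + 9*π^2))

Coercivity of a(·,·) on H^1_0(-3, -5/3) means a(u, u) ≥ α ||u||_{H^1}² for every u ∈ H^1_0.
The interval has length L = 4/3, and Poincaré/coercivity depend only on L. Here a(u, u) = ∫(u')² + (7/9)·∫u².
Here 0 < c = 7/9 < 1. The condition a(u,u) ≥ α||u||_{H^1}² reads (1−α)∫(u')² ≥ (α−c)∫u². Any admissible α is ≤ 1 (rapidly oscillating u have ∫u²/∫(u')² → 0), and α = 1 would force 0 ≥ (1−c)∫u², impossible since c < 1; so 1−α > 0. By the sharp Poincaré inequality on H^1_0 of an interval of length L, ∫(u')² ≥ (π/L)²∫u² with equality for the first sine mode sin(π(x−x₀)/L) (x₀ the left endpoint), so the inequality holds for all u iff (1−α)(π/L)² ≥ α − c, i.e. α ≤ ((π/L)² + c)/((π/L)² + 1) = (1 + c(L/π)²)/(1 + (L/π)²). With (π/L)² = 9*π^2/16 and c = 7/9, the largest admissible constant is α = ((π/L)² + c)/((π/L)² + 1).
Simplifying, α = (112 + 81*π^2)/(9*(16 + 9*π^2)).


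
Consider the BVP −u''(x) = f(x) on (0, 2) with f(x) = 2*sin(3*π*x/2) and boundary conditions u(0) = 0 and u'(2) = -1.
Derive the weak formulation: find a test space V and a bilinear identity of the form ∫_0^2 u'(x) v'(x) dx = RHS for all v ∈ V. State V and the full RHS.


V = {v ∈ H^1(0, 2) : v(0) = 0} (test functions vanish at x = 0 where u is specified); weak form: ∫_0^2 u'v' dx = ∫_0^2 (2*sin(3*π*x/2)) v dx − v(2) for all v ∈ V.

Multiply both sides by a test function v and integrate from 0 to 2:
  ∫_0^2 −u''(x) v(x) dx = ∫_0^2 f(x) v(x) dx.
Integrate the LHS by parts once:
  ∫_0^2 −u'' v dx = −[u'(x) v(x)]_0^2 + ∫_0^2 u'(x) v'(x) dx.
Thus ∫_0^2 u'(x) v'(x) dx = ∫_0^2 f(x) v(x) dx + [u'(x) v(x)]_0^2.
Choose V so that boundary terms are either known or forced to vanish.
Mixed BC: u(0) = 0 (Dirichlet) and u'(2) = -1 (Neumann). Define V = {v ∈ H^1(0, 2) : v(0) = 0}. Then [u' v]_0^2 = u'(2)·v(2) − u'(0)·0 = − v(2).
Weak formulation: find u (satisfying any essential BC) such that ∫_0^2 u'(x) v'(x) dx = ∫_0^2 f v dx − v(2) for all v ∈ V (Dirichlet at 0 absorbed into V; Neumann datum at x = 2 contributes the boundary term).
Substituting f(x) = 2*sin(3*π*x/2), the right-hand side is ∫_0^2 (2*sin(3*π*x/2)) v dx − v(2).


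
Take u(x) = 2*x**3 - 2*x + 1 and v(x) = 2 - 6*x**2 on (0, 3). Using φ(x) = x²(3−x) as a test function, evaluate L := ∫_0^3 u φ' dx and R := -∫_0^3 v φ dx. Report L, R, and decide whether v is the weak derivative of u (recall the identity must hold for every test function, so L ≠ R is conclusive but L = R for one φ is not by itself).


LHS = -1323/10, RHS = 1323/10. No, v is not the weak derivative of u.

u(x) = 2*x**3 - 2*x + 1, classical derivative u'(x) = 6*x**2 - 2.
φ(x) = x²(3−x), so φ'(x) = 3*x*(2 - x).
Note φ(0) = φ(3) = 0, so the boundary term u·φ vanishes.
LHS = ∫_0^3 u(x) φ'(x) dx = ∫_0^3 (-6*x^5 + 12*x^4 + 6*x^3 - 15*x^2 + 6*x) dx. Term by term:
  ∫_0^3 -6*x^5 dx = -729;  ∫_0^3 12*x^4 dx = 2916/5;  ∫_0^3 6*x^3 dx = 243/2;
  ∫_0^3 -15*x^2 dx = -135;  ∫_0^3 6*x dx = 27.
Sum: -729 + 2916/5 + 243/2 − 135 + 27 = -1323/10.
So LHS = -1323/10.
∫_0^3 v(x) φ(x) dx = ∫_0^3 (6*x^5 - 18*x^4 - 2*x^3 + 6*x^2) dx. Term by term:
  ∫_0^3 6*x^5 dx = 729;  ∫_0^3 -18*x^4 dx = -4374/5;  ∫_0^3 -2*x^3 dx = -81/2;
  ∫_0^3 6*x^2 dx = 54.
Sum: 729 − 4374/5 − 81/2 + 54 = -1323/10.
So RHS = -∫_0^3 v(x) φ(x) dx = 1323/10.
LHS − RHS = -1323/5 ≠ 0, so the identity fails.
(For a valid weak derivative the identity must hold for EVERY test function, in particular this one. The failure shows v is NOT the weak derivative of u.)
Correct weak derivative would be u'(x) = 6*x**2 - 2.


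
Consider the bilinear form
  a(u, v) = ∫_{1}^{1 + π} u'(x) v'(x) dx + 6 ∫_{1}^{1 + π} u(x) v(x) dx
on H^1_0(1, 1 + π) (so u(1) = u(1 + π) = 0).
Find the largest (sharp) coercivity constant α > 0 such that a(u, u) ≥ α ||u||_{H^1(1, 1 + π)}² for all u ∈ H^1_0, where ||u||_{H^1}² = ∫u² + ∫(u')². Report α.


α = 1

Coercivity of a(·,·) on H^1_0(1, 1 + π) means a(u, u) ≥ α ||u||_{H^1}² for every u ∈ H^1_0.
The interval has length L = π, and Poincaré/coercivity depend only on L. Here a(u, u) = ∫(u')² + (6)·∫u².
Here c = 6 ≥ 1, so a(u,u) = ∫(u')² + c∫u² ≥ ∫(u')² + ∫u² = ||u||_{H^1}², i.e. α = 1 works. No larger α is possible: a(u,u) ≥ α||u||_{H^1}² means (1−α)∫(u')² ≥ (α−c)∫u², and for the modes u_n = sin(nπ(x−x₀)/L) (x₀ the left endpoint) one has ∫u_n²/∫(u_n')² = (L/(nπ))² → 0, so a(u_n,u_n)/||u_n||_{H^1}² → 1. Hence the optimal constant is α = 1.
Therefore α = 1.


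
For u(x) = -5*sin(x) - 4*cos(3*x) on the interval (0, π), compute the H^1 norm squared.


||u||_{H^1(0,π)}^2 = 105*π

u'(x) = 12*sin(3*x) - 5*cos(x).
Expand u² and (u')² and integrate term by term on (0, π), using: for integers n ≥ 1, ∫_0^π sin²(nx) dx = ∫_0^π cos²(nx) dx = π/2; for n ≠ n', ∫_0^π sin(nx)sin(n'x) dx = ∫_0^π cos(nx)cos(n'x) dx = 0; and by product-to-sum, ∫_0^π sin(nx)cos(n'x) dx = ½∫_0^π [sin((n+n')x) + sin((n−n')x)] dx, which is 0 when n+n' is even and 2n/(n²−n'²) when n+n' is odd (it need not vanish on (0, π)).
  u² squared terms: (-5)²·∫sin(x)² dx = 25·π/2 = 25*π/2;  (-4)²·∫cos(3x)² dx = 16·π/2 = 8*π.
  u² cross terms: 2·(-5)·(-4)·∫sin(x)·cos(3x) dx = 40·(0) = 0.
  So ∫_0^π u² dx = 25*π/2 + 8*π + 0 = 41*π/2.
  (u')² squared terms: (-5)²·∫cos(x)² dx = 25·π/2 = 25*π/2;  (12)²·∫sin(3x)² dx = 144·π/2 = 72*π.
  (u')² cross terms: 2·(-5)·(12)·∫cos(x)·sin(3x) dx = -120·(0) = 0.
  So ∫_0^π (u')² dx = 25*π/2 + 72*π + 0 = 169*π/2.
||u||_{H^1}^2 = (41*π/2) + (169*π/2) = 105*π.


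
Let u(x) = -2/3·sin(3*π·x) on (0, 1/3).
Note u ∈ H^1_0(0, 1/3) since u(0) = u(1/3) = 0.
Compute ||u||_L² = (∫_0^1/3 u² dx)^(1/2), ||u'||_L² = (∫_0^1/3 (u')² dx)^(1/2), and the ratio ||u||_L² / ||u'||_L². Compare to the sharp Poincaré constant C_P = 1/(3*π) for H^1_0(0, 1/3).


||u||_L² / ||u'||_L² = 1/(3*π) = C_P.

u(x) = -2/3·sin(3*π·x), so u'(x) = -2*π*cos(3*π*x).
Writing u(x) = A·sin(kπx/L) with A = -2/3 and k = 1, use ∫_0^L sin²(kπx/L) dx = L/2 and ∫_0^L cos²(kπx/L) dx = L/2.
u² = 4/9·sin²(3*π·x) and (u')² = 4*π^2·cos²(3*π·x), and each of sin², cos² integrates to L/2 = 1/6 over (0, 1/3).
∫_0^1/3 u² dx = 2/27, so ||u||_L² = sqrt(6)/9.
∫_0^1/3 (u')² dx = 2*π^2/3, so ||u'||_L² = sqrt(6)*π/3.
Ratio ||u||_L² / ||u'||_L² = 1/(3*π).
Sharp Poincaré constant on H^1_0(0, 1/3) is C_P = L/π = 1/(3*π), achieved by sin(3*π·x).
This is the k = 1 eigenfunction (up to amplitude), so the ratio equals the sharp Poincaré constant exactly.


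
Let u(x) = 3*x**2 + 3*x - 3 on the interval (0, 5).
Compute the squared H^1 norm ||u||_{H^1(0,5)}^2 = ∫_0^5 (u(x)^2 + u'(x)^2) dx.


||u||_{H^1}^2 = 19755/2

The H^1 norm (squared) on an interval (0, L) is
  ||u||_{H^1}^2 = ∫_0^L u(x)^2 dx + ∫_0^L u'(x)^2 dx.
Compute u'(x) = 6*x + 3.
Then u(x)^2 = 9*x**4 + 18*x**3 - 9*x**2 - 18*x + 9 and u'(x)^2 = 36*x**2 + 36*x + 9.
Integrate each monomial from 0 to 5 using ∫_0^5 c·x^n dx = c·5^(n+1)/(n+1):
  ∫_0^5 u(x)^2 dx = ∫_0^5 (9*x^4 + 18*x^3 - 9*x^2 - 18*x + 9) dx. Term by term:
    ∫_0^5 9*x^4 dx = 5625;  ∫_0^5 18*x^3 dx = 5625/2;  ∫_0^5 -9*x^2 dx = -375;
    ∫_0^5 -18*x dx = -225;  ∫_0^5 9 dx = 45.
  Sum: 5625 + 5625/2 − 375 − 225 + 45 = 15765/2.
  ∫_0^5 u'(x)^2 dx = ∫_0^5 (36*x^2 + 36*x + 9) dx. Term by term:
    ∫_0^5 36*x^2 dx = 1500;  ∫_0^5 36*x dx = 450;  ∫_0^5 9 dx = 45.
  Sum: 1500 + 450 + 45 = 1995.
Adding: ||u||_{H^1}^2 = 15765/2 + 1995 = 19755/2.


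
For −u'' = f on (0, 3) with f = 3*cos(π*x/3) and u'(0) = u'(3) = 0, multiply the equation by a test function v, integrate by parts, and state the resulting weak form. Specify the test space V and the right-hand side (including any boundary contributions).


V = H^1(0, 3) (no boundary constraint on v; u is determined up to an additive constant); weak form: ∫_0^3 u'v' dx = ∫_0^3 (3*cos(π*x/3)) v dx for all v ∈ V.

Multiply both sides by a test function v and integrate from 0 to 3:
  ∫_0^3 −u''(x) v(x) dx = ∫_0^3 f(x) v(x) dx.
Integrate the LHS by parts once:
  ∫_0^3 −u'' v dx = −[u'(x) v(x)]_0^3 + ∫_0^3 u'(x) v'(x) dx.
Thus ∫_0^3 u'(x) v'(x) dx = ∫_0^3 f(x) v(x) dx + [u'(x) v(x)]_0^3.
Choose V so that boundary terms are either known or forced to vanish.
u has homogeneous Neumann: u'(0) = u'(3) = 0. So [u' v]_0^3 = 0·v(3) − 0·v(0) = 0 for any v; take V = H^1(0, 3).
Weak formulation: find u (satisfying any essential BC) such that ∫_0^3 u'(x) v'(x) dx = ∫_0^3 f v dx for all v ∈ V (homogeneous Neumann, so boundary terms vanish).
Substituting f(x) = 3*cos(π*x/3), the right-hand side is ∫_0^3 (3*cos(π*x/3)) v dx.
Compatibility check (pure Neumann): taking v ≡ 1 ∈ V gives 0 = ∫_0^3 f dx + (0) − (0), i.e. ∫_0^3 f dx must equal u'(0) − u'(3) = 0. Indeed ∫_0^3 (3*cos(π*x/3)) dx = 0, so the data are compatible. The solution is then unique only up to an additive constant (fix it e.g. by requiring ∫_0^3 u dx = 0).


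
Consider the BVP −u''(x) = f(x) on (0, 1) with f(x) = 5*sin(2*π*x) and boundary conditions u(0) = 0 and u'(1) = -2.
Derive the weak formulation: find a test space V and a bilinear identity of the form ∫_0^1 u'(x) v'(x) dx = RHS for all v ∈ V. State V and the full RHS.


V = {v ∈ H^1(0, 1) : v(0) = 0} (test functions vanish at x = 0 where u is specified); weak form: ∫_0^1 u'v' dx = ∫_0^1 (5*sin(2*π*x)) v dx − 2·v(1) for all v ∈ V.

Multiply both sides by a test function v and integrate from 0 to 1:
  ∫_0^1 −u''(x) v(x) dx = ∫_0^1 f(x) v(x) dx.
Integrate the LHS by parts once:
  ∫_0^1 −u'' v dx = −[u'(x) v(x)]_0^1 + ∫_0^1 u'(x) v'(x) dx.
Thus ∫_0^1 u'(x) v'(x) dx = ∫_0^1 f(x) v(x) dx + [u'(x) v(x)]_0^1.
Choose V so that boundary terms are either known or forced to vanish.
Mixed BC: u(0) = 0 (Dirichlet) and u'(1) = -2 (Neumann). Define V = {v ∈ H^1(0, 1) : v(0) = 0}. Then [u' v]_0^1 = u'(1)·v(1) − u'(0)·0 = − 2·v(1).
Weak formulation: find u (satisfying any essential BC) such that ∫_0^1 u'(x) v'(x) dx = ∫_0^1 f v dx − 2·v(1) for all v ∈ V (Dirichlet at 0 absorbed into V; Neumann datum at x = 1 contributes the boundary term).
Substituting f(x) = 5*sin(2*π*x), the right-hand side is ∫_0^1 (5*sin(2*π*x)) v dx − 2·v(1).


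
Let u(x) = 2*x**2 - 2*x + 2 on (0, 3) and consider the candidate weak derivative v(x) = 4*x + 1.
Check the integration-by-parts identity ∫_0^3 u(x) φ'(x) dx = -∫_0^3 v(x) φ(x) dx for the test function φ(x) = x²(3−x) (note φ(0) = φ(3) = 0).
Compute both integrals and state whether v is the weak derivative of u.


LHS = -351/10, RHS = -1107/20. No, v is not the weak derivative of u.

u(x) = 2*x**2 - 2*x + 2, classical derivative u'(x) = 4*x - 2.
φ(x) = x²(3−x), so φ'(x) = 3*x*(2 - x).
Note φ(0) = φ(3) = 0, so the boundary term u·φ vanishes.
LHS = ∫_0^3 u(x) φ'(x) dx = ∫_0^3 (-6*x^4 + 18*x^3 - 18*x^2 + 12*x) dx. Term by term:
  ∫_0^3 -6*x^4 dx = -1458/5;  ∫_0^3 18*x^3 dx = 729/2;  ∫_0^3 -18*x^2 dx = -162;
  ∫_0^3 12*x dx = 54.
Sum: -1458/5 + 729/2 − 162 + 54 = -351/10.
So LHS = -351/10.
∫_0^3 v(x) φ(x) dx = ∫_0^3 (-4*x^4 + 11*x^3 + 3*x^2) dx. Term by term:
  ∫_0^3 -4*x^4 dx = -972/5;  ∫_0^3 11*x^3 dx = 891/4;  ∫_0^3 3*x^2 dx = 27.
Sum: -972/5 + 891/4 + 27 = 1107/20.
So RHS = -∫_0^3 v(x) φ(x) dx = -1107/20.
LHS − RHS = 81/4 ≠ 0, so the identity fails.
(For a valid weak derivative the identity must hold for EVERY test function, in particular this one. The failure shows v is NOT the weak derivative of u.)
Correct weak derivative would be u'(x) = 4*x - 2.


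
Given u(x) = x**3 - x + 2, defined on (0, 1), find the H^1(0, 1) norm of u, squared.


||u||_{H^1}^2 = 407/105

The H^1 norm (squared) on an interval (0, L) is
  ||u||_{H^1}^2 = ∫_0^L u(x)^2 dx + ∫_0^L u'(x)^2 dx.
Compute u'(x) = 3*x**2 - 1.
Then u(x)^2 = x**6 - 2*x**4 + 4*x**3 + x**2 - 4*x + 4 and u'(x)^2 = 9*x**4 - 6*x**2 + 1.
Integrate each monomial from 0 to 1 using ∫_0^1 c·x^n dx = c·1^(n+1)/(n+1):
  ∫_0^1 u(x)^2 dx = ∫_0^1 (x^6 - 2*x^4 + 4*x^3 + x^2 - 4*x + 4) dx. Term by term:
    ∫_0^1 x^6 dx = 1/7;  ∫_0^1 -2*x^4 dx = -2/5;  ∫_0^1 4*x^3 dx = 1;
    ∫_0^1 x^2 dx = 1/3;  ∫_0^1 -4*x dx = -2;  ∫_0^1 4 dx = 4.
  Sum: 1/7 − 2/5 + 1 + 1/3 − 2 + 4 = 323/105.
  ∫_0^1 u'(x)^2 dx = ∫_0^1 (9*x^4 - 6*x^2 + 1) dx. Term by term:
    ∫_0^1 9*x^4 dx = 9/5;  ∫_0^1 -6*x^2 dx = -2;  ∫_0^1 1 dx = 1.
  Sum: 9/5 − 2 + 1 = 4/5.
Adding: ||u||_{H^1}^2 = 323/105 + 4/5 = 407/105.


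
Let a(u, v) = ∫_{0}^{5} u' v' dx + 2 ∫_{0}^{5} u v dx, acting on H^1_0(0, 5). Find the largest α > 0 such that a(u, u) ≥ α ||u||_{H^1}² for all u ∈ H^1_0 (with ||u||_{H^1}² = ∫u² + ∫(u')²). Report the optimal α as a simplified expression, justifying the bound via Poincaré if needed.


α = 1

Coercivity of a(·,·) on H^1_0(0, 5) means a(u, u) ≥ α ||u||_{H^1}² for every u ∈ H^1_0.
The interval has length L = 5, and Poincaré/coercivity depend only on L. Here a(u, u) = ∫(u')² + (2)·∫u².
Here c = 2 ≥ 1, so a(u,u) = ∫(u')² + c∫u² ≥ ∫(u')² + ∫u² = ||u||_{H^1}², i.e. α = 1 works. No larger α is possible: a(u,u) ≥ α||u||_{H^1}² means (1−α)∫(u')² ≥ (α−c)∫u², and for the modes u_n = sin(nπ(x−x₀)/L) (x₀ the left endpoint) one has ∫u_n²/∫(u_n')² = (L/(nπ))² → 0, so a(u_n,u_n)/||u_n||_{H^1}² → 1. Hence the optimal constant is α = 1.
Therefore α = 1.


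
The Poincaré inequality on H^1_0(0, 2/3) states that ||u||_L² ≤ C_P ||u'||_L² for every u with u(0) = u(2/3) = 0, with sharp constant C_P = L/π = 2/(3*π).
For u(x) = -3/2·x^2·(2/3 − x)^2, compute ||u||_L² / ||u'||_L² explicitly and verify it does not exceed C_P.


||u||_L² / ||u'||_L² = sqrt(3)/9 < C_P = 2/(3*π).

u(x) = -3/2·x^2·(2/3 − x)^2, so u'(x) = 2*x*(-9*x^2 + 9*x - 2)/3.
u(x) = -3/2·x^2·(2/3 − x)^2 vanishes at x = 0 and x = 2/3, so u ∈ H^1_0(0, 2/3). Differentiate via the product rule and integrate the resulting polynomials term by term.
  ∫_0^2/3 u² dx = ∫_0^2/3 (9*x^8/4 - 6*x^7 + 6*x^6 - 8*x^5/3 + 4*x^4/9) dx. Term by term:
    ∫_0^2/3 9*x^8/4 dx = 128/19683;  ∫_0^2/3 -6*x^7 dx = -64/2187;  ∫_0^2/3 6*x^6 dx = 256/5103;
    ∫_0^2/3 -8*x^5/3 dx = -256/6561;  ∫_0^2/3 4*x^4/9 dx = 128/10935.
  Sum: 128/19683 − 64/2187 + 256/5103 − 256/6561 + 128/10935 = 64/688905.
  ∫_0^2/3 (u')² dx = ∫_0^2/3 (36*x^6 - 72*x^5 + 52*x^4 - 16*x^3 + 16*x^2/9) dx. Term by term:
    ∫_0^2/3 36*x^6 dx = 512/1701;  ∫_0^2/3 -72*x^5 dx = -256/243;  ∫_0^2/3 52*x^4 dx = 1664/1215;
    ∫_0^2/3 -16*x^3 dx = -64/81;  ∫_0^2/3 16*x^2/9 dx = 128/729.
  Sum: 512/1701 − 256/243 + 1664/1215 − 64/81 + 128/729 = 64/25515.
∫_0^2/3 u² dx = 64/688905, so ||u||_L² = 8*sqrt(105)/8505.
∫_0^2/3 (u')² dx = 64/25515, so ||u'||_L² = 8*sqrt(35)/945.
Ratio ||u||_L² / ||u'||_L² = sqrt(3)/9.
Sharp Poincaré constant on H^1_0(0, 2/3) is C_P = L/π = 2/(3*π), achieved by sin(3*π/2·x).
A polynomial bump cannot attain the sharp Poincaré constant (only the first sine eigenfunction does), so the ratio is strictly less than C_P, consistent with ||u||_L² ≤ C_P ||u'||_L².


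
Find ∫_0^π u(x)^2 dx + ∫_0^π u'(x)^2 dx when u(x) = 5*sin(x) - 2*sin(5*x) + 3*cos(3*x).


||u||_{H^1(0,π)}^2 = 122*π

u'(x) = -9*sin(3*x) + 5*cos(x) - 10*cos(5*x).
Expand u² and (u')² and integrate term by term on (0, π), using: for integers n ≥ 1, ∫_0^π sin²(nx) dx = ∫_0^π cos²(nx) dx = π/2; for n ≠ n', ∫_0^π sin(nx)sin(n'x) dx = ∫_0^π cos(nx)cos(n'x) dx = 0; and by product-to-sum, ∫_0^π sin(nx)cos(n'x) dx = ½∫_0^π [sin((n+n')x) + sin((n−n')x)] dx, which is 0 when n+n' is even and 2n/(n²−n'²) when n+n' is odd (it need not vanish on (0, π)).
  u² squared terms: (-2)²·∫sin(5x)² dx = 4·π/2 = 2*π;  (3)²·∫cos(3x)² dx = 9·π/2 = 9*π/2;  (5)²·∫sin(x)² dx = 25·π/2 = 25*π/2.
  u² cross terms: 2·(-2)·(3)·∫sin(5x)·cos(3x) dx = -12·(0) = 0;  2·(-2)·(5)·∫sin(5x)·sin(x) dx = -20·(0) = 0;  2·(3)·(5)·∫cos(3x)·sin(x) dx = 30·(0) = 0.
  So ∫_0^π u² dx = 2*π + 9*π/2 + 25*π/2 + 0 + 0 + 0 = 19*π.
  (u')² squared terms: (-10)²·∫cos(5x)² dx = 100·π/2 = 50*π;  (-9)²·∫sin(3x)² dx = 81·π/2 = 81*π/2;  (5)²·∫cos(x)² dx = 25·π/2 = 25*π/2.
  (u')² cross terms: 2·(-10)·(-9)·∫cos(5x)·sin(3x) dx = 180·(0) = 0;  2·(-10)·(5)·∫cos(5x)·cos(x) dx = -100·(0) = 0;  2·(-9)·(5)·∫sin(3x)·cos(x) dx = -90·(0) = 0.
  So ∫_0^π (u')² dx = 50*π + 81*π/2 + 25*π/2 + 0 + 0 + 0 = 103*π.
||u||_{H^1}^2 = (19*π) + (103*π) = 122*π.


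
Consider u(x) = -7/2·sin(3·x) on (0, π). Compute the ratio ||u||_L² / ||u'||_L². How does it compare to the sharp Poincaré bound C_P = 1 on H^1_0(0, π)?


||u||_L² / ||u'||_L² = 1/3 < C_P = 1.

u(x) = -7/2·sin(3·x), so u'(x) = -21*cos(3*x)/2.
Writing u(x) = A·sin(kπx/L) with A = -7/2 and k = 3, use ∫_0^L sin²(kπx/L) dx = L/2 and ∫_0^L cos²(kπx/L) dx = L/2.
u² = 49/4·sin²(3·x) and (u')² = 441/4·cos²(3·x), and each of sin², cos² integrates to L/2 = π/2 over (0, π).
∫_0^π u² dx = 49*π/8, so ||u||_L² = 7*sqrt(2)*sqrt(π)/4.
∫_0^π (u')² dx = 441*π/8, so ||u'||_L² = 21*sqrt(2)*sqrt(π)/4.
Ratio ||u||_L² / ||u'||_L² = 1/3.
Sharp Poincaré constant on H^1_0(0, π) is C_P = L/π = 1, achieved by sin(x).
This is the k = 3 harmonic; the ratio L/(kπ) is strictly less than C_P = L/π, consistent with the sharp inequality ||u||_L² ≤ C_P ||u'||_L².


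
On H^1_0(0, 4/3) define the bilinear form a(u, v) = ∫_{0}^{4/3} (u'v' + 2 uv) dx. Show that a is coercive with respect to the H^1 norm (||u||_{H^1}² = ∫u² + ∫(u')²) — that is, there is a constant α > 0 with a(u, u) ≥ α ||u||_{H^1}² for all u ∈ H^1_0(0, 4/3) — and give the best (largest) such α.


α = 1

Coercivity of a(·,·) on H^1_0(0, 4/3) means a(u, u) ≥ α ||u||_{H^1}² for every u ∈ H^1_0.
The interval has length L = 4/3, and Poincaré/coercivity depend only on L. Here a(u, u) = ∫(u')² + (2)·∫u².
Here c = 2 ≥ 1, so a(u,u) = ∫(u')² + c∫u² ≥ ∫(u')² + ∫u² = ||u||_{H^1}², i.e. α = 1 works. No larger α is possible: a(u,u) ≥ α||u||_{H^1}² means (1−α)∫(u')² ≥ (α−c)∫u², and for the modes u_n = sin(nπ(x−x₀)/L) (x₀ the left endpoint) one has ∫u_n²/∫(u_n')² = (L/(nπ))² → 0, so a(u_n,u_n)/||u_n||_{H^1}² → 1. Hence the optimal constant is α = 1.
Therefore α = 1.


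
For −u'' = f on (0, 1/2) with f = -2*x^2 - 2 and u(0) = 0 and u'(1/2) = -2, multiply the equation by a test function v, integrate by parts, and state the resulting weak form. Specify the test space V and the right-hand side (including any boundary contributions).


V = {v ∈ H^1(0, 1/2) : v(0) = 0} (test functions vanish at x = 0 where u is specified); weak form: ∫_0^1/2 u'v' dx = ∫_0^1/2 (-2*x^2 - 2) v dx − 2·v(1/2) for all v ∈ V.

Multiply both sides by a test function v and integrate from 0 to 1/2:
  ∫_0^1/2 −u''(x) v(x) dx = ∫_0^1/2 f(x) v(x) dx.
Integrate the LHS by parts once:
  ∫_0^1/2 −u'' v dx = −[u'(x) v(x)]_0^1/2 + ∫_0^1/2 u'(x) v'(x) dx.
Thus ∫_0^1/2 u'(x) v'(x) dx = ∫_0^1/2 f(x) v(x) dx + [u'(x) v(x)]_0^1/2.
Choose V so that boundary terms are either known or forced to vanish.
Mixed BC: u(0) = 0 (Dirichlet) and u'(1/2) = -2 (Neumann). Define V = {v ∈ H^1(0, 1/2) : v(0) = 0}. Then [u' v]_0^1/2 = u'(1/2)·v(1/2) − u'(0)·0 = − 2·v(1/2).
Weak formulation: find u (satisfying any essential BC) such that ∫_0^1/2 u'(x) v'(x) dx = ∫_0^1/2 f v dx − 2·v(1/2) for all v ∈ V (Dirichlet at 0 absorbed into V; Neumann datum at x = 1/2 contributes the boundary term).
Substituting f(x) = -2*x^2 - 2, the right-hand side is ∫_0^1/2 (-2*x^2 - 2) v dx − 2·v(1/2).


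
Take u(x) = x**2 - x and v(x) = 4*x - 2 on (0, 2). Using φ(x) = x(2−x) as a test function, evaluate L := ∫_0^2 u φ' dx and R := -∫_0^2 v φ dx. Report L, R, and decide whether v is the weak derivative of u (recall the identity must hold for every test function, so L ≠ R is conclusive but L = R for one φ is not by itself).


LHS = -4/3, RHS = -8/3. No, v is not the weak derivative of u.

u(x) = x**2 - x, classical derivative u'(x) = 2*x - 1.
φ(x) = x(2−x), so φ'(x) = 2 - 2*x.
Note φ(0) = φ(2) = 0, so the boundary term u·φ vanishes.
LHS = ∫_0^2 u(x) φ'(x) dx = ∫_0^2 (-2*x^3 + 4*x^2 - 2*x) dx. Term by term:
  ∫_0^2 -2*x^3 dx = -8;  ∫_0^2 4*x^2 dx = 32/3;  ∫_0^2 -2*x dx = -4.
Sum: -8 + 32/3 − 4 = -4/3.
So LHS = -4/3.
∫_0^2 v(x) φ(x) dx = ∫_0^2 (-4*x^3 + 10*x^2 - 4*x) dx. Term by term:
  ∫_0^2 -4*x^3 dx = -16;  ∫_0^2 10*x^2 dx = 80/3;  ∫_0^2 -4*x dx = -8.
Sum: -16 + 80/3 − 8 = 8/3.
So RHS = -∫_0^2 v(x) φ(x) dx = -8/3.
LHS − RHS = 4/3 ≠ 0, so the identity fails.
(For a valid weak derivative the identity must hold for EVERY test function, in particular this one. The failure shows v is NOT the weak derivative of u.)
Correct weak derivative would be u'(x) = 2*x - 1.


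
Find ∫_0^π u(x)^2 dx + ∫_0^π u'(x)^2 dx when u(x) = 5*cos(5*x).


||u||_{H^1(0,π)}^2 = 325*π

u'(x) = -25*sin(5*x).
Expand u² and (u')² and integrate term by term on (0, π), using: for integers n ≥ 1, ∫_0^π sin²(nx) dx = ∫_0^π cos²(nx) dx = π/2; for n ≠ n', ∫_0^π sin(nx)sin(n'x) dx = ∫_0^π cos(nx)cos(n'x) dx = 0; and by product-to-sum, ∫_0^π sin(nx)cos(n'x) dx = ½∫_0^π [sin((n+n')x) + sin((n−n')x)] dx, which is 0 when n+n' is even and 2n/(n²−n'²) when n+n' is odd (it need not vanish on (0, π)).
  u² squared terms: (5)²·∫cos(5x)² dx = 25·π/2 = 25*π/2.
  So ∫_0^π u² dx = 25*π/2.
  (u')² squared terms: (-25)²·∫sin(5x)² dx = 625·π/2 = 625*π/2.
  So ∫_0^π (u')² dx = 625*π/2.
||u||_{H^1}^2 = (25*π/2) + (625*π/2) = 325*π.


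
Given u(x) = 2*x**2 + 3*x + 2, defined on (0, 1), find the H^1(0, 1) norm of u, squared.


||u||_{H^1}^2 = 229/5

The H^1 norm (squared) on an interval (0, L) is
  ||u||_{H^1}^2 = ∫_0^L u(x)^2 dx + ∫_0^L u'(x)^2 dx.
Compute u'(x) = 4*x + 3.
Then u(x)^2 = 4*x**4 + 12*x**3 + 17*x**2 + 12*x + 4 and u'(x)^2 = 16*x**2 + 24*x + 9.
Integrate each monomial from 0 to 1 using ∫_0^1 c·x^n dx = c·1^(n+1)/(n+1):
  ∫_0^1 u(x)^2 dx = ∫_0^1 (4*x^4 + 12*x^3 + 17*x^2 + 12*x + 4) dx. Term by term:
    ∫_0^1 4*x^4 dx = 4/5;  ∫_0^1 12*x^3 dx = 3;  ∫_0^1 17*x^2 dx = 17/3;
    ∫_0^1 12*x dx = 6;  ∫_0^1 4 dx = 4.
  Sum: 4/5 + 3 + 17/3 + 6 + 4 = 292/15.
  ∫_0^1 u'(x)^2 dx = ∫_0^1 (16*x^2 + 24*x + 9) dx. Term by term:
    ∫_0^1 16*x^2 dx = 16/3;  ∫_0^1 24*x dx = 12;  ∫_0^1 9 dx = 9.
  Sum: 16/3 + 12 + 9 = 79/3.
Adding: ||u||_{H^1}^2 = 292/15 + 79/3 = 229/5.


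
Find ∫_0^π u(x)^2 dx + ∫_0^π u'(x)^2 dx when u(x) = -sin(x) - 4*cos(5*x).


||u||_{H^1(0,π)}^2 = 209*π

u'(x) = 20*sin(5*x) - cos(x).
Expand u² and (u')² and integrate term by term on (0, π), using: for integers n ≥ 1, ∫_0^π sin²(nx) dx = ∫_0^π cos²(nx) dx = π/2; for n ≠ n', ∫_0^π sin(nx)sin(n'x) dx = ∫_0^π cos(nx)cos(n'x) dx = 0; and by product-to-sum, ∫_0^π sin(nx)cos(n'x) dx = ½∫_0^π [sin((n+n')x) + sin((n−n')x)] dx, which is 0 when n+n' is even and 2n/(n²−n'²) when n+n' is odd (it need not vanish on (0, π)).
  u² squared terms: (-1)²·∫sin(x)² dx = 1·π/2 = π/2;  (-4)²·∫cos(5x)² dx = 16·π/2 = 8*π.
  u² cross terms: 2·(-1)·(-4)·∫sin(x)·cos(5x) dx = 8·(0) = 0.
  So ∫_0^π u² dx = π/2 + 8*π + 0 = 17*π/2.
  (u')² squared terms: (-1)²·∫cos(x)² dx = 1·π/2 = π/2;  (20)²·∫sin(5x)² dx = 400·π/2 = 200*π.
  (u')² cross terms: 2·(-1)·(20)·∫cos(x)·sin(5x) dx = -40·(0) = 0.
  So ∫_0^π (u')² dx = π/2 + 200*π + 0 = 401*π/2.
||u||_{H^1}^2 = (17*π/2) + (401*π/2) = 209*π.


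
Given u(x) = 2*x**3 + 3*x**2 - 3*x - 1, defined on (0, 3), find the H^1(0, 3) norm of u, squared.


||u||_{H^1}^2 = 367221/70

The H^1 norm (squared) on an interval (0, L) is
  ||u||_{H^1}^2 = ∫_0^L u(x)^2 dx + ∫_0^L u'(x)^2 dx.
Compute u'(x) = 6*x**2 + 6*x - 3.
Then u(x)^2 = 4*x**6 + 12*x**5 - 3*x**4 - 22*x**3 + 3*x**2 + 6*x + 1 and u'(x)^2 = 36*x**4 + 72*x**3 - 36*x + 9.
Integrate each monomial from 0 to 3 using ∫_0^3 c·x^n dx = c·3^(n+1)/(n+1):
  ∫_0^3 u(x)^2 dx = ∫_0^3 (4*x^6 + 12*x^5 - 3*x^4 - 22*x^3 + 3*x^2 + 6*x + 1) dx. Term by term:
    ∫_0^3 4*x^6 dx = 8748/7;  ∫_0^3 12*x^5 dx = 1458;  ∫_0^3 -3*x^4 dx = -729/5;
    ∫_0^3 -22*x^3 dx = -891/2;  ∫_0^3 3*x^2 dx = 27;  ∫_0^3 6*x dx = 27;
    ∫_0^3 1 dx = 3.
  Sum: 8748/7 + 1458 − 729/5 − 891/2 + 27 + 27 + 3 = 152139/70.
  ∫_0^3 u'(x)^2 dx = ∫_0^3 (36*x^4 + 72*x^3 - 36*x + 9) dx. Term by term:
    ∫_0^3 36*x^4 dx = 8748/5;  ∫_0^3 72*x^3 dx = 1458;  ∫_0^3 -36*x dx = -162;
    ∫_0^3 9 dx = 27.
  Sum: 8748/5 + 1458 − 162 + 27 = 15363/5.
Adding: ||u||_{H^1}^2 = 152139/70 + 15363/5 = 367221/70.


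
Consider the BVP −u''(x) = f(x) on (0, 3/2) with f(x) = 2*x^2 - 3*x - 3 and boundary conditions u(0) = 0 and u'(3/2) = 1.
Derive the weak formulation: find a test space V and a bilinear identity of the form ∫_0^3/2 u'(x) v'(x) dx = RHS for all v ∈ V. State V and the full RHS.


V = {v ∈ H^1(0, 3/2) : v(0) = 0} (test functions vanish at x = 0 where u is specified); weak form: ∫_0^3/2 u'v' dx = ∫_0^3/2 (2*x^2 - 3*x - 3) v dx + v(3/2) for all v ∈ V.

Multiply both sides by a test function v and integrate from 0 to 3/2:
  ∫_0^3/2 −u''(x) v(x) dx = ∫_0^3/2 f(x) v(x) dx.
Integrate the LHS by parts once:
  ∫_0^3/2 −u'' v dx = −[u'(x) v(x)]_0^3/2 + ∫_0^3/2 u'(x) v'(x) dx.
Thus ∫_0^3/2 u'(x) v'(x) dx = ∫_0^3/2 f(x) v(x) dx + [u'(x) v(x)]_0^3/2.
Choose V so that boundary terms are either known or forced to vanish.
Mixed BC: u(0) = 0 (Dirichlet) and u'(3/2) = 1 (Neumann). Define V = {v ∈ H^1(0, 3/2) : v(0) = 0}. Then [u' v]_0^3/2 = u'(3/2)·v(3/2) − u'(0)·0 = v(3/2).
Weak formulation: find u (satisfying any essential BC) such that ∫_0^3/2 u'(x) v'(x) dx = ∫_0^3/2 f v dx + v(3/2) for all v ∈ V (Dirichlet at 0 absorbed into V; Neumann datum at x = 3/2 contributes the boundary term).
Substituting f(x) = 2*x^2 - 3*x - 3, the right-hand side is ∫_0^3/2 (2*x^2 - 3*x - 3) v dx + v(3/2).


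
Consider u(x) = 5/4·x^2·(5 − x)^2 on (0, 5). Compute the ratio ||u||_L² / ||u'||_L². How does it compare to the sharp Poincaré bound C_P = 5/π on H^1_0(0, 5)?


||u||_L² / ||u'||_L² = 5*sqrt(3)/6 < C_P = 5/π.

u(x) = 5/4·x^2·(5 − x)^2, so u'(x) = 5*x*(x - 5)*(2*x - 5)/2.
u(x) = 5/4·x^2·(5 − x)^2 vanishes at x = 0 and x = 5, so u ∈ H^1_0(0, 5). Differentiate via the product rule and integrate the resulting polynomials term by term.
  ∫_0^5 u² dx = ∫_0^5 (25*x^8/16 - 125*x^7/4 + 1875*x^6/8 - 3125*x^5/4 + 15625*x^4/16) dx. Term by term:
    ∫_0^5 25*x^8/16 dx = 48828125/144;  ∫_0^5 -125*x^7/4 dx = -48828125/32;  ∫_0^5 1875*x^6/8 dx = 146484375/56;
    ∫_0^5 -3125*x^5/4 dx = -48828125/24;  ∫_0^5 15625*x^4/16 dx = 9765625/16.
  Sum: 48828125/144 − 48828125/32 + 146484375/56 − 48828125/24 + 9765625/16 = 9765625/2016.
  ∫_0^5 (u')² dx = ∫_0^5 (25*x^6 - 375*x^5 + 8125*x^4/4 - 9375*x^3/2 + 15625*x^2/4) dx. Term by term:
    ∫_0^5 25*x^6 dx = 1953125/7;  ∫_0^5 -375*x^5 dx = -1953125/2;  ∫_0^5 8125*x^4/4 dx = 5078125/4;
    ∫_0^5 -9375*x^3/2 dx = -5859375/8;  ∫_0^5 15625*x^2/4 dx = 1953125/12.
  Sum: 1953125/7 − 1953125/2 + 5078125/4 − 5859375/8 + 1953125/12 = 390625/168.
∫_0^5 u² dx = 9765625/2016, so ||u||_L² = 3125*sqrt(14)/168.
∫_0^5 (u')² dx = 390625/168, so ||u'||_L² = 625*sqrt(42)/84.
Ratio ||u||_L² / ||u'||_L² = 5*sqrt(3)/6.
Sharp Poincaré constant on H^1_0(0, 5) is C_P = L/π = 5/π, achieved by sin(π/5·x).
A polynomial bump cannot attain the sharp Poincaré constant (only the first sine eigenfunction does), so the ratio is strictly less than C_P, consistent with ||u||_L² ≤ C_P ||u'||_L².


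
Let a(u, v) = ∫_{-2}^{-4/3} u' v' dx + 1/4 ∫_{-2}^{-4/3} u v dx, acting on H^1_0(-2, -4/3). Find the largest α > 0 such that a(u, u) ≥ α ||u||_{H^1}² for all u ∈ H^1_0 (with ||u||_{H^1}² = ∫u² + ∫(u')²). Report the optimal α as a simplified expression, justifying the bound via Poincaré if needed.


α = (1 + 9*π^2)/(4 + 9*π^2)

Coercivity of a(·,·) on H^1_0(-2, -4/3) means a(u, u) ≥ α ||u||_{H^1}² for every u ∈ H^1_0.
The interval has length L = 2/3, and Poincaré/coercivity depend only on L. Here a(u, u) = ∫(u')² + (1/4)·∫u².
Here 0 < c = 1/4 < 1. The condition a(u,u) ≥ α||u||_{H^1}² reads (1−α)∫(u')² ≥ (α−c)∫u². Any admissible α is ≤ 1 (rapidly oscillating u have ∫u²/∫(u')² → 0), and α = 1 would force 0 ≥ (1−c)∫u², impossible since c < 1; so 1−α > 0. By the sharp Poincaré inequality on H^1_0 of an interval of length L, ∫(u')² ≥ (π/L)²∫u² with equality for the first sine mode sin(π(x−x₀)/L) (x₀ the left endpoint), so the inequality holds for all u iff (1−α)(π/L)² ≥ α − c, i.e. α ≤ ((π/L)² + c)/((π/L)² + 1) = (1 + c(L/π)²)/(1 + (L/π)²). With (π/L)² = 9*π^2/4 and c = 1/4, the largest admissible constant is α = ((π/L)² + c)/((π/L)² + 1).
Simplifying, α = (1 + 9*π^2)/(4 + 9*π^2).
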